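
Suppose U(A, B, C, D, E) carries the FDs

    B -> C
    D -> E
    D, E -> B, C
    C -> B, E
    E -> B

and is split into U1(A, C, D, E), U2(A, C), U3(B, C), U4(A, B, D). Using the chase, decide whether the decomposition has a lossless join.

Chase test. Columns are A, B, C, D, E; row i has aⱼ where attribute j ∈ Ui, else bᵢⱼ.
Initial tableau (one row per fragment):
  row 1: a1 b12 a3 a4 a5
  row 2: a1 b22 a3 b24 b25
  row 3: b31 a2 a3 b34 b35
  row 4: a1 a2 b43 a4 b45
Rows 3 and 4 agree on B; apply B→C and equate their C entries.
Rows 1 and 4 agree on D; apply D→E and equate their E entries.
Rows 1 and 4 agree on D, E; apply D, E→B, C and equate their B, C entries.
Rows 1 and 2 agree on C; apply C→B, E and equate their B, E entries.
Rows 1 and 3 agree on C; apply C→B, E and equate their B, E entries.
Row 1 is now all distinguished symbols — the join is lossless.

Yes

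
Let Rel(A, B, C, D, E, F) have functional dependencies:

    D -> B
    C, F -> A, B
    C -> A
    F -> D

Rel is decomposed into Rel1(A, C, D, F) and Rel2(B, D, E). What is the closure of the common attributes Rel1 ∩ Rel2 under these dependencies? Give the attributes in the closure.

Rel1 ∩ Rel2 = {D}.
D → B applies, adding B
Closure: {B, D}.

B, D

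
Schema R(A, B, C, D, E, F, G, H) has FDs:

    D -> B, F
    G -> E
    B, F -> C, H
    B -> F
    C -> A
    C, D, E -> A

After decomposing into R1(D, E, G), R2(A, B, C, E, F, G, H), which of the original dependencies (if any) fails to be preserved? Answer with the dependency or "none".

D -> B, F

Check D → B, F: no single fragment contains all of {B, D, F}, and the restricted closure of {D} across the fragments never reaches {B, F}.
G → E is preserved.
B, F → C, H is preserved.
B → F is preserved.
C → A is preserved.
C, D, E → A is preserved.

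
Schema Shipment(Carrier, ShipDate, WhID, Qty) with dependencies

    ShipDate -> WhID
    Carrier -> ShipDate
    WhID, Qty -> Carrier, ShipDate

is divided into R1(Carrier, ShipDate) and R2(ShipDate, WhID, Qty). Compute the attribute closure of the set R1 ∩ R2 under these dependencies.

ShipDate, WhID

R1 ∩ R2 = {ShipDate}.
ShipDate → WhID applies, adding WhID
Closure: {ShipDate, WhID}.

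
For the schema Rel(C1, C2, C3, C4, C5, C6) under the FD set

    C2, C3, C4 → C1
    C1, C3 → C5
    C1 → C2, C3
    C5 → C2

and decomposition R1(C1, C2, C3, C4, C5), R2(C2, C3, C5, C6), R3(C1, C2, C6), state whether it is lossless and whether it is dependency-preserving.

Lossless test (chase): Rows 1 and 3 agree on C1; apply C1→C2, C3 and equate their C2, C3 entries. Rows 1 and 3 agree on C1, C3; apply C1, C3→C5 and equate their C5 entries. No row becomes fully distinguished — the join is lossy.
Dependency preservation: every FD's attributes lie within a single fragment, so each can be enforced locally — preserved.

lossy but dependency-preserving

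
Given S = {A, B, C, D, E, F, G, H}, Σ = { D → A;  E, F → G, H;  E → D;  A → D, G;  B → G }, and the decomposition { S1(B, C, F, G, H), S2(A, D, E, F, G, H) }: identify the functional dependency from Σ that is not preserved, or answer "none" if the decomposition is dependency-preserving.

none

D → A lies within S2.
E, F → G, H lies within S2.
E → D lies within S2.
A → D, G lies within S2.
B → G lies within S1.
Every dependency is enforceable on the fragments, so the decomposition is dependency-preserving.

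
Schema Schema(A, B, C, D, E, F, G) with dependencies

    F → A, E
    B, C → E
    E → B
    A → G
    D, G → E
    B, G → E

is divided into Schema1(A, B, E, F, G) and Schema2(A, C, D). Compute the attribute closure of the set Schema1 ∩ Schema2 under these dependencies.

A, G

Schema1 ∩ Schema2 = {A}.
A → G applies, adding G
Closure: {A, G}.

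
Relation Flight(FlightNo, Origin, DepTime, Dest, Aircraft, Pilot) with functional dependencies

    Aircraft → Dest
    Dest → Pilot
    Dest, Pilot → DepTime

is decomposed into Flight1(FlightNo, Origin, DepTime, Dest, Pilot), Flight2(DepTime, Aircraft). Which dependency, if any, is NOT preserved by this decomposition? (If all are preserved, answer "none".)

Aircraft → Dest

Check Aircraft → Dest: no single fragment contains all of {Dest, Aircraft}, and the restricted closure of {Aircraft} across the fragments never reaches {Dest}.
Dest → Pilot is preserved.
Dest, Pilot → DepTime is preserved.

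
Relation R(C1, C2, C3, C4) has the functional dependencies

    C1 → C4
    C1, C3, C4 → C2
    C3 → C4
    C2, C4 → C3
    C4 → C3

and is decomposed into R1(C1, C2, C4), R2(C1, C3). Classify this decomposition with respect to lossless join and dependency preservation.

lossless but not dependency-preserving

Lossless test: (C1)⁺ = {C1, C2, C3, C4}, which contains all of one fragment — lossless.
Dependency preservation: the restricted closure of {C3} across the fragments never reaches {C4}, so C3 → C4 cannot be enforced without a join — not preserved.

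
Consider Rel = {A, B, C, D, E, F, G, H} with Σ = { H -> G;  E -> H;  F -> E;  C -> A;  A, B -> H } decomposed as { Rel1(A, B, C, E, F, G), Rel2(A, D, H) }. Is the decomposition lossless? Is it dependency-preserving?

Lossless test: (A)⁺ = {A}, which is a superkey of neither fragment — lossy.
Dependency preservation: the restricted closure of {H} across the fragments never reaches {G}, so H → G cannot be enforced without a join — not preserved.

lossy and not dependency-preserving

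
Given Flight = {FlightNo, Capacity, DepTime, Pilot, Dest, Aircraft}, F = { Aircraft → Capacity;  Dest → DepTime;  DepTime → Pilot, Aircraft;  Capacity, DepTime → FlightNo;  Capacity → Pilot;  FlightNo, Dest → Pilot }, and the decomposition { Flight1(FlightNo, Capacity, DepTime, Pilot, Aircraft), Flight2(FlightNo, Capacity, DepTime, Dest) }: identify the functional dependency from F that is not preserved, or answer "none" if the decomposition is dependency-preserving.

Aircraft → Capacity lies within Flight1.
Dest → DepTime lies within Flight2.
DepTime → Pilot, Aircraft lies within Flight1.
Capacity, DepTime → FlightNo lies within Flight1.
Capacity → Pilot lies within Flight1.
FlightNo, Dest → Pilot: restricted closure across fragments reaches Pilot.
Every dependency is enforceable on the fragments, so the decomposition is dependency-preserving.

none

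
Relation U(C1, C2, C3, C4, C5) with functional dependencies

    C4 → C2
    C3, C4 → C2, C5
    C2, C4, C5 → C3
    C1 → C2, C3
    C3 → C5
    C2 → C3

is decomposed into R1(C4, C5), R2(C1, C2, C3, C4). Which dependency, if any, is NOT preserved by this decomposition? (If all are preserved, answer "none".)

C3 → C5

Check C3 → C5: no single fragment contains all of {C3, C5}, and the restricted closure of {C3} across the fragments never reaches {C5}.
C4 → C2 is preserved.
C3, C4 → C2, C5 is preserved.
C2, C4, C5 → C3 is preserved.
C1 → C2, C3 is preserved.
C2 → C3 is preserved.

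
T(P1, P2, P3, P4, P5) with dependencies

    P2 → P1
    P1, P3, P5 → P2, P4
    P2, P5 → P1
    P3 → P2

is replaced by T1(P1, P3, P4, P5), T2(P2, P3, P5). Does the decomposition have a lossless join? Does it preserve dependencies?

Lossless test: (P3, P5)⁺ = {P1, P2, P3, P4, P5}, which contains all of one fragment — lossless.
Dependency preservation: the restricted closure of {P2} across the fragments never reaches {P1}, so P2 → P1 cannot be enforced without a join — not preserved.

lossless but not dependency-preserving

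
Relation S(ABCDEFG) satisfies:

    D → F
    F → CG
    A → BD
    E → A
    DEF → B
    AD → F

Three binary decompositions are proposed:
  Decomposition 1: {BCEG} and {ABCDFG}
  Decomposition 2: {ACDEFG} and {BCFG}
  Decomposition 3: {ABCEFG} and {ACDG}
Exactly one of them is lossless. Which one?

Decomposition 1: common = {BCG}, closure = {BCG} → lossy.
Decomposition 2: common = {CFG}, closure = {CFG} → lossy.
Decomposition 3: common = {ACG}, closure = {ABCDFG} → lossless.

Decomposition 3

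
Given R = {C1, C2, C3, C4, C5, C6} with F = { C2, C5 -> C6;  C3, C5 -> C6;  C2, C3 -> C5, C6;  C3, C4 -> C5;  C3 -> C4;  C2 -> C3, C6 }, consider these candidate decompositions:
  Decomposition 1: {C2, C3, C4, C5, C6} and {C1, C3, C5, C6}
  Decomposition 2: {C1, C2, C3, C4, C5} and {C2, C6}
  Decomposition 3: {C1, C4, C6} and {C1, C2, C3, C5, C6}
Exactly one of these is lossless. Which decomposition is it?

Decomposition 1: common = {C3, C5, C6}, closure = {C3, C4, C5, C6} → lossy.
Decomposition 2: common = {C2}, closure = {C2, C3, C4, C5, C6} → lossless.
Decomposition 3: common = {C1, C6}, closure = {C1, C6} → lossy.

Decomposition 2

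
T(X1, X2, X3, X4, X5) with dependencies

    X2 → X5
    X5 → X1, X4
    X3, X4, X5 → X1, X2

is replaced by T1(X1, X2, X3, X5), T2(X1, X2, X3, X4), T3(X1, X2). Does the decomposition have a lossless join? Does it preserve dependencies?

lossless but not dependency-preserving

Lossless test (chase): Rows 1 and 2 agree on X2; apply X2→X5 and equate their X5 entries. Rows 1 and 3 agree on X2; apply X2→X5 and equate their X5 entries. Rows 1 and 2 agree on X5; apply X5→X1, X4 and equate their X1, X4 entries. Rows 1 and 3 agree on X5; apply X5→X1, X4 and equate their X1, X4 entries. Row 1 is now all distinguished symbols — the join is lossless.
Dependency preservation: the restricted closure of {X5} across the fragments never reaches {X1, X4}, so X5 → X1, X4 cannot be enforced without a join — not preserved.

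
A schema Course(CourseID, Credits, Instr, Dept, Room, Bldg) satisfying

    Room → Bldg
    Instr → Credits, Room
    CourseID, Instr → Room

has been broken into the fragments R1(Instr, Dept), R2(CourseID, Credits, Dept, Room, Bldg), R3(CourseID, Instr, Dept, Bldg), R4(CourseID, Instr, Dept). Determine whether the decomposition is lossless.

Chase test. Columns are CourseID, Credits, Instr, Dept, Room, Bldg; row i has aⱼ where attribute j ∈ Ri, else bᵢⱼ.
Initial tableau (one row per fragment):
  row 1: b11 b12 a3 a4 b15 b16
  row 2: a1 a2 b23 a4 a5 a6
  row 3: a1 b32 a3 a4 b35 a6
  row 4: a1 b42 a3 a4 b45 b46
Rows 1 and 3 agree on Instr; apply Instr→Credits, Room and equate their Credits, Room entries.
Rows 1 and 4 agree on Instr; apply Instr→Credits, Room and equate their Credits, Room entries.
Rows 1 and 3 agree on Room; apply Room→Bldg and equate their Bldg entries.
Rows 1 and 4 agree on Room; apply Room→Bldg and equate their Bldg entries.
No row becomes fully distinguished — the join is lossy.

No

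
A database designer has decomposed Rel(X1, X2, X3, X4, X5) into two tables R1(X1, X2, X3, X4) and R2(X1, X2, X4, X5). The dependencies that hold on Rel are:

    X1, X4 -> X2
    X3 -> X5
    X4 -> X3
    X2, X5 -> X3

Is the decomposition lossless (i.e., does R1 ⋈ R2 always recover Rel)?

Yes

Common attributes: R1 ∩ R2 = {X1, X2, X4}.
Closure of {X1, X2, X4}: X4 → X3 applies, adding X3; X3 → X5 applies, adding X5. So (X1, X2, X4)⁺ = {X1, X2, X3, X4, X5}.
This closure contains every attribute of R1, so R1 ∩ R2 → R1. The join is lossless.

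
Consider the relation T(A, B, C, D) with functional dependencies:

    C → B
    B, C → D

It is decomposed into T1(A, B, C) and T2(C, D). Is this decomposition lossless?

Common attributes: T1 ∩ T2 = {C}.
Closure of {C}: C → B applies, adding B; B, C → D applies, adding D. So (C)⁺ = {B, C, D}.
This closure contains every attribute of T2, so T1 ∩ T2 → T2. The join is lossless.

Yes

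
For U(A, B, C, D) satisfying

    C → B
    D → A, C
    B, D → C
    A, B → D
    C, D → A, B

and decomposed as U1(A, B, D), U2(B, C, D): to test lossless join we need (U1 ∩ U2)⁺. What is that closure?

A, B, C, D

U1 ∩ U2 = {B, D}.
D → A, C applies, adding A, C
Closure: {A, B, C, D}.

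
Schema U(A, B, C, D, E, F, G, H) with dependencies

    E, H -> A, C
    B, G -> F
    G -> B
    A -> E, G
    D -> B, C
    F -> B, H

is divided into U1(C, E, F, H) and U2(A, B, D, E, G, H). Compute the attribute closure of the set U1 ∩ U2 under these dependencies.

U1 ∩ U2 = {E, H}.
E, H → A, C applies, adding A, C
A → E, G applies, adding G
G → B applies, adding B
B, G → F applies, adding F
Closure: {A, B, C, E, F, G, H}.

A, B, C, E, F, G, H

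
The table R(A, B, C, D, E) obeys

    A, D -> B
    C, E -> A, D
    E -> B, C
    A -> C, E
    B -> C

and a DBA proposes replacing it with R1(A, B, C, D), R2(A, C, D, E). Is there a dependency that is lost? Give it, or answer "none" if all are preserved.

A, D → B lies within R1.
C, E → A, D lies within R2.
E → B, C: restricted closure across fragments reaches B, C.
A → C, E lies within R2.
B → C lies within R1.
Every dependency is enforceable on the fragments, so the decomposition is dependency-preserving.

none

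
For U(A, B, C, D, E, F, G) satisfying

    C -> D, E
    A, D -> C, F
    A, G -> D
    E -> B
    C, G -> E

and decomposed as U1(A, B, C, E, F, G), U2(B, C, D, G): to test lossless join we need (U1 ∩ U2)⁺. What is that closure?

U1 ∩ U2 = {B, C, G}.
C → D, E applies, adding D, E
Closure: {B, C, D, E, G}.

B, C, D, E, G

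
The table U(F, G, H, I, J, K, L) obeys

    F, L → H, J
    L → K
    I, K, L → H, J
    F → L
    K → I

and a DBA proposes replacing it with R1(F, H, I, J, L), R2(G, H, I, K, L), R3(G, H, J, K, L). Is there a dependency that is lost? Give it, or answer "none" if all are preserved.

F, L → H, J lies within R1.
L → K lies within R2.
I, K, L → H, J: restricted closure across fragments reaches H, J.
F → L lies within R1.
K → I lies within R2.
Every dependency is enforceable on the fragments, so the decomposition is dependency-preserving.

none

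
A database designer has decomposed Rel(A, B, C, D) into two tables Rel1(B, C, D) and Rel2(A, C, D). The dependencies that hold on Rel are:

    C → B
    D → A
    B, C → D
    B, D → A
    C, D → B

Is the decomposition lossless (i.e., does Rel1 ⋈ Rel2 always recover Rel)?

Common attributes: Rel1 ∩ Rel2 = {C, D}.
Closure of {C, D}: C → B applies, adding B; D → A applies, adding A. So (C, D)⁺ = {A, B, C, D}.
This closure contains every attribute of Rel1, so Rel1 ∩ Rel2 → Rel1. The join is lossless.

Yes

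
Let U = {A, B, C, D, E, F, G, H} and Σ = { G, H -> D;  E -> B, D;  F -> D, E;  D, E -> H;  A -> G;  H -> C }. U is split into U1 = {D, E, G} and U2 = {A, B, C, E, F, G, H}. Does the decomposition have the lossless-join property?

Yes

Common attributes: U1 ∩ U2 = {E, G}.
Closure of {E, G}: E → B, D applies, adding B, D; D, E → H applies, adding H; H → C applies, adding C. So (E, G)⁺ = {B, C, D, E, G, H}.
This closure contains every attribute of U1, so U1 ∩ U2 → U1. The join is lossless.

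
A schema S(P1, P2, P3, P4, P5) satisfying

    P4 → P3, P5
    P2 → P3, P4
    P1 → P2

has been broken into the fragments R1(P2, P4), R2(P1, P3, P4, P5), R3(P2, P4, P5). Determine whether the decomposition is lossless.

No

Chase test. Columns are P1, P2, P3, P4, P5; row i has aⱼ where attribute j ∈ Ri, else bᵢⱼ.
Initial tableau (one row per fragment):
  row 1: b11 a2 b13 a4 b15
  row 2: a1 b22 a3 a4 a5
  row 3: b31 a2 b33 a4 a5
Rows 1 and 2 agree on P4; apply P4→P3, P5 and equate their P3, P5 entries.
Rows 1 and 3 agree on P4; apply P4→P3, P5 and equate their P3, P5 entries.
No row becomes fully distinguished — the join is lossy.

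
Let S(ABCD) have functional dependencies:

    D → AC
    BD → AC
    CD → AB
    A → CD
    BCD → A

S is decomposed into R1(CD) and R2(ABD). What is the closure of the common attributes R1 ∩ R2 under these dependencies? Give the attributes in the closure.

R1 ∩ R2 = {D}.
D → AC applies, adding AC
CD → AB applies, adding B
Closure: {ABCD}.

ABCD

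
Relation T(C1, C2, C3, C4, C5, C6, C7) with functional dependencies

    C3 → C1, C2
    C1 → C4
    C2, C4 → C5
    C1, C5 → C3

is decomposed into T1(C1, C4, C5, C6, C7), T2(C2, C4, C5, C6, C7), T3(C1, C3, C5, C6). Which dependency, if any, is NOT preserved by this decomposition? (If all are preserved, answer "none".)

Check C3 → C1, C2: no single fragment contains all of {C1, C2, C3}, and the restricted closure of {C3} across the fragments never reaches {C1, C2}.
C1 → C4 is preserved.
C2, C4 → C5 is preserved.
C1, C5 → C3 is preserved.

C3 → C1, C2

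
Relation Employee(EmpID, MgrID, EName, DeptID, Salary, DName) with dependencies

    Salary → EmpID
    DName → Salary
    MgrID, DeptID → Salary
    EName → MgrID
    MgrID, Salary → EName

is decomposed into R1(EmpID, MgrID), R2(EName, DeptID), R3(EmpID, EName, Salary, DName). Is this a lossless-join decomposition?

Chase test. Columns are EmpID, MgrID, EName, DeptID, Salary, DName; row i has aⱼ where attribute j ∈ Ri, else bᵢⱼ.
Initial tableau (one row per fragment):
  row 1: a1 a2 b13 b14 b15 b16
  row 2: b21 b22 a3 a4 b25 b26
  row 3: a1 b32 a3 b34 a5 a6
Rows 2 and 3 agree on EName; apply EName→MgrID and equate their MgrID entries.
No row becomes fully distinguished — the join is lossy.

No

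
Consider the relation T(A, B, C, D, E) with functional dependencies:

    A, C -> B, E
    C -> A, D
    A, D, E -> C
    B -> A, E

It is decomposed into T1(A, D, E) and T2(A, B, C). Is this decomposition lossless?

Common attributes: T1 ∩ T2 = {A}.
No dependency enlarges {A}, so (A)⁺ = {A}.
The closure contains neither all of T1 = {A, D, E} nor all of T2 = {A, B, C}, so the common attributes are not a superkey of either fragment. The join is lossy.

No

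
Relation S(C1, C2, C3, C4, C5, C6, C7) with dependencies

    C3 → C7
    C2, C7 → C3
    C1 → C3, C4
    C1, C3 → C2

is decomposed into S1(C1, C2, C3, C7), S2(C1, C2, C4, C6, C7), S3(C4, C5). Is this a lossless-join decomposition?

Chase test. Columns are C1, C2, C3, C4, C5, C6, C7; row i has aⱼ where attribute j ∈ Si, else bᵢⱼ.
Initial tableau (one row per fragment):
  row 1: a1 a2 a3 b14 b15 b16 a7
  row 2: a1 a2 b23 a4 b25 a6 a7
  row 3: b31 b32 b33 a4 a5 b36 b37
Rows 1 and 2 agree on C2, C7; apply C2, C7→C3 and equate their C3 entries.
Rows 1 and 2 agree on C1; apply C1→C3, C4 and equate their C3, C4 entries.
No row becomes fully distinguished — the join is lossy.

No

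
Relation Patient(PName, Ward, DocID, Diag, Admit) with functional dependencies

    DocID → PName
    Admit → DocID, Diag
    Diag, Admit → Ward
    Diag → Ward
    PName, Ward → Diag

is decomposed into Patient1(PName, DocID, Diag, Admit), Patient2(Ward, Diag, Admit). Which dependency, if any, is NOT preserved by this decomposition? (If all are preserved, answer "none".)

Check PName, Ward → Diag: no single fragment contains all of {PName, Ward, Diag}, and the restricted closure of {PName, Ward} across the fragments never reaches {Diag}.
DocID → PName is preserved.
Admit → DocID, Diag is preserved.
Diag, Admit → Ward is preserved.
Diag → Ward is preserved.

PName, Ward → Diag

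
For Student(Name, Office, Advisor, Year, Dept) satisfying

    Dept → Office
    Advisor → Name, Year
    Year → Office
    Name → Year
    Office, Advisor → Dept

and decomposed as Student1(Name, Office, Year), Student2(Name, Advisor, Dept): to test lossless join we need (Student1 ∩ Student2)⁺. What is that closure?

Name, Office, Year

Student1 ∩ Student2 = {Name}.
Name → Year applies, adding Year
Year → Office applies, adding Office
Closure: {Name, Office, Year}.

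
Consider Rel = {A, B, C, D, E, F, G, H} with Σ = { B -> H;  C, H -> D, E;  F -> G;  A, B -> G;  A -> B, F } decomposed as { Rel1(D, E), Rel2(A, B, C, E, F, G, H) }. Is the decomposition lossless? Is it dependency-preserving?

Lossless test: (E)⁺ = {E}, which is a superkey of neither fragment — lossy.
Dependency preservation: the restricted closure of {C, H} across the fragments never reaches {D, E}, so C, H → D, E cannot be enforced without a join — not preserved.

lossy and not dependency-preserving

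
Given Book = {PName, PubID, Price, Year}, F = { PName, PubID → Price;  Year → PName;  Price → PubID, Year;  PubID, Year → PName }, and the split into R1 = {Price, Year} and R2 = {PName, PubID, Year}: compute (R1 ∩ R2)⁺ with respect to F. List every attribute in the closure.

PName, Year

R1 ∩ R2 = {Year}.
Year → PName applies, adding PName
Closure: {PName, Year}.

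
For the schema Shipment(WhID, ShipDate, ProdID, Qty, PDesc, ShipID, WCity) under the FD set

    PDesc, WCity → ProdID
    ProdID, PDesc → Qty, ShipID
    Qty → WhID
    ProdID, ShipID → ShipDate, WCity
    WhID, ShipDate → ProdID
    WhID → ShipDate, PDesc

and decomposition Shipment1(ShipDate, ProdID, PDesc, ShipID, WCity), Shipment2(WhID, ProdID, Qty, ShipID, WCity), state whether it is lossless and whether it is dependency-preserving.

lossy and not dependency-preserving

Lossless test: (ProdID, ShipID, WCity)⁺ = {ShipDate, ProdID, ShipID, WCity}, which is a superkey of neither fragment — lossy.
Dependency preservation: the restricted closure of {ProdID, PDesc} across the fragments never reaches {Qty, ShipID}, so ProdID, PDesc → Qty, ShipID cannot be enforced without a join — not preserved.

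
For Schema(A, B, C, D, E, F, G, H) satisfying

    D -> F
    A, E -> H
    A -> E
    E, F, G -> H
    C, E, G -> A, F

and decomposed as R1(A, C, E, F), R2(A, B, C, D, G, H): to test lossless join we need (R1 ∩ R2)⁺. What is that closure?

A, C, E, H

R1 ∩ R2 = {A, C}.
A → E applies, adding E
A, E → H applies, adding H
Closure: {A, C, E, H}.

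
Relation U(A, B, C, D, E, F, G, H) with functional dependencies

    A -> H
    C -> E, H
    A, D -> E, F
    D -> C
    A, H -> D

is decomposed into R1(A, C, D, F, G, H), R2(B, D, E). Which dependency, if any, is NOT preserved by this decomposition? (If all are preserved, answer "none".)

Check C → E, H: no single fragment contains all of {C, E, H}, and the restricted closure of {C} across the fragments never reaches {E, H}.
A → H is preserved.
A, D → E, F is preserved.
D → C is preserved.
A, H → D is preserved.

C -> E, H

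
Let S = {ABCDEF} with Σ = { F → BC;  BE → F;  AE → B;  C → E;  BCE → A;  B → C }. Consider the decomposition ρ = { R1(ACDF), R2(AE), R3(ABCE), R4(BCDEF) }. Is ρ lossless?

Yes

Chase test. Columns are ABCDEF; row i has aⱼ where attribute j ∈ Ri, else bᵢⱼ.
Initial tableau (one row per fragment):
  row 1: a1 b12 a3 a4 b15 a6
  row 2: a1 b22 b23 b24 a5 b26
  row 3: a1 a2 a3 b34 a5 b36
  row 4: b41 a2 a3 a4 a5 a6
Rows 1 and 4 agree on F; apply F→BC and equate their BC entries.
Rows 3 and 4 agree on BE; apply BE→F and equate their F entries.
Rows 2 and 3 agree on AE; apply AE→B and equate their B entries.
Rows 1 and 3 agree on C; apply C→E and equate their E entries.
Rows 1 and 4 agree on BCE; apply BCE→A and equate their A entries.
Rows 1 and 2 agree on B; apply B→C and equate their C entries.
Rows 1 and 2 agree on BE; apply BE→F and equate their F entries.
Row 1 is now all distinguished symbols — the join is lossless.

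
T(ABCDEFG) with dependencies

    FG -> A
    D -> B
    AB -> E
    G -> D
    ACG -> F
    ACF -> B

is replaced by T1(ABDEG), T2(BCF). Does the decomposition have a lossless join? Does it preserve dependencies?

Lossless test: (B)⁺ = {B}, which is a superkey of neither fragment — lossy.
Dependency preservation: the restricted closure of {FG} across the fragments never reaches {A}, so FG → A cannot be enforced without a join — not preserved.

lossy and not dependency-preserving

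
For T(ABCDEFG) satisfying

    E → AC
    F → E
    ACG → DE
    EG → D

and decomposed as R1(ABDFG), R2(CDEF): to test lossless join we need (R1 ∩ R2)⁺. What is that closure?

ACDEF

R1 ∩ R2 = {DF}.
F → E applies, adding E
E → AC applies, adding AC
Closure: {ACDEF}.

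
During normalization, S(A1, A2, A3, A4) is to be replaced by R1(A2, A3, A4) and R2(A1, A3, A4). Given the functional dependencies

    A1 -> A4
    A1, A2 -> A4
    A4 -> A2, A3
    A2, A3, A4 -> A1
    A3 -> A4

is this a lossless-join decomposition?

Common attributes: R1 ∩ R2 = {A3, A4}.
Closure of {A3, A4}: A4 → A2, A3 applies, adding A2; A2, A3, A4 → A1 applies, adding A1. So (A3, A4)⁺ = {A1, A2, A3, A4}.
This closure contains every attribute of R1, so R1 ∩ R2 → R1. The join is lossless.

Yes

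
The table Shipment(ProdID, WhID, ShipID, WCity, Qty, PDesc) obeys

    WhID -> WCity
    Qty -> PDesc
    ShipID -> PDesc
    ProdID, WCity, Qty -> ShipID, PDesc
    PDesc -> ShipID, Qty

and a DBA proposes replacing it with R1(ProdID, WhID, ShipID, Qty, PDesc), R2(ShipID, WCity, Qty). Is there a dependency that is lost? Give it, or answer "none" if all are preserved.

Check WhID → WCity: no single fragment contains all of {WhID, WCity}, and the restricted closure of {WhID} across the fragments never reaches {WCity}.
Qty → PDesc is preserved.
ShipID → PDesc is preserved.
ProdID, WCity, Qty → ShipID, PDesc is preserved.
PDesc → ShipID, Qty is preserved.

WhID -> WCity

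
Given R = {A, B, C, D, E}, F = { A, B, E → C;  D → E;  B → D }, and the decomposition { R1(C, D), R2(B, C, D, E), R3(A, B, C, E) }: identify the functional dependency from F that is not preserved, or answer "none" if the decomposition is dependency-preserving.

none

A, B, E → C lies within R3.
D → E lies within R2.
B → D lies within R2.
Every dependency is enforceable on the fragments, so the decomposition is dependency-preserving.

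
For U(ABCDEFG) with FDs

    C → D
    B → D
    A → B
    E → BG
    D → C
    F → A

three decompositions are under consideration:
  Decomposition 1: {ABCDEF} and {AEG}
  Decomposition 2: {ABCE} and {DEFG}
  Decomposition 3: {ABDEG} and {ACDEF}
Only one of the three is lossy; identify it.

Decomposition 2

Decomposition 1: common = {AE}, closure = {ABCDEG} → lossless.
Decomposition 2: common = {E}, closure = {BCDEG} → lossy.
Decomposition 3: common = {ADE}, closure = {ABCDEG} → lossless.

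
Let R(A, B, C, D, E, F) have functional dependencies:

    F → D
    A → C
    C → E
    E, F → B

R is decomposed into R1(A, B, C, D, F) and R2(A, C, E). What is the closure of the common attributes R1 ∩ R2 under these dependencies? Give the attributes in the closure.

R1 ∩ R2 = {A, C}.
C → E applies, adding E
Closure: {A, C, E}.

A, C, E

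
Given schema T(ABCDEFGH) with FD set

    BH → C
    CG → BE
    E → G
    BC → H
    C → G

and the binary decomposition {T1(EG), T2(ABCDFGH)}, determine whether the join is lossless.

Common attributes: T1 ∩ T2 = {G}.
No dependency enlarges {G}, so (G)⁺ = {G}.
The closure contains neither all of T1 = {EG} nor all of T2 = {ABCDFGH}, so the common attributes are not a superkey of either fragment. The join is lossy.

No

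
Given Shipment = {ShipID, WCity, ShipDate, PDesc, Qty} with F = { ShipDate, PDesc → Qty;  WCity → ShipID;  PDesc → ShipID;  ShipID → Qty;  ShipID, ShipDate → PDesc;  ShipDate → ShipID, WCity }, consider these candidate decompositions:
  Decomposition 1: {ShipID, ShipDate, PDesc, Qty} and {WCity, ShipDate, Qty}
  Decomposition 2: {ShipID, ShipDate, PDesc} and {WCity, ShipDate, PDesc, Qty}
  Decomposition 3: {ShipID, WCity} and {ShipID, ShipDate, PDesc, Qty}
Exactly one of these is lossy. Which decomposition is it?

Decomposition 1: common = {ShipDate, Qty}, closure = {ShipID, WCity, ShipDate, PDesc, Qty} → lossless.
Decomposition 2: common = {ShipDate, PDesc}, closure = {ShipID, WCity, ShipDate, PDesc, Qty} → lossless.
Decomposition 3: common = {ShipID}, closure = {ShipID, Qty} → lossy.

Decomposition 3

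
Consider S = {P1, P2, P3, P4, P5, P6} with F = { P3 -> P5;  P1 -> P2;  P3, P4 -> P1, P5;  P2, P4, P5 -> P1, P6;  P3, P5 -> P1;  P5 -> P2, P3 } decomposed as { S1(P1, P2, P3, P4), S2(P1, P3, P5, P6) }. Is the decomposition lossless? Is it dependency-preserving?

lossy and not dependency-preserving

Lossless test: (P1, P3)⁺ = {P1, P2, P3, P5}, which is a superkey of neither fragment — lossy.
Dependency preservation: the restricted closure of {P2, P4, P5} across the fragments never reaches {P1, P6}, so P2, P4, P5 → P1, P6 cannot be enforced without a join — not preserved.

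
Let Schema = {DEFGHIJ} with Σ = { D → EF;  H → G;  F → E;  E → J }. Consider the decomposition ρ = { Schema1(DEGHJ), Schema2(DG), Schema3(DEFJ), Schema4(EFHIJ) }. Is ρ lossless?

No

Chase test. Columns are DEFGHIJ; row i has aⱼ where attribute j ∈ Schemai, else bᵢⱼ.
Initial tableau (one row per fragment):
  row 1: a1 a2 b13 a4 a5 b16 a7
  row 2: a1 b22 b23 a4 b25 b26 b27
  row 3: a1 a2 a3 b34 b35 b36 a7
  row 4: b41 a2 a3 b44 a5 a6 a7
Rows 1 and 2 agree on D; apply D→EF and equate their EF entries.
Rows 1 and 3 agree on D; apply D→EF and equate their EF entries.
Rows 1 and 4 agree on H; apply H→G and equate their G entries.
Rows 1 and 2 agree on E; apply E→J and equate their J entries.
No row becomes fully distinguished — the join is lossy.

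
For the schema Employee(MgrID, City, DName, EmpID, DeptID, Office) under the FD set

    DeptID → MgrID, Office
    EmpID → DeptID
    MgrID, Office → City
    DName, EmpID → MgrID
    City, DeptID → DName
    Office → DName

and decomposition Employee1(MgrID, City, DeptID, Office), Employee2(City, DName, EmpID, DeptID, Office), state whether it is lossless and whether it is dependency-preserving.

Lossless test: (City, DeptID, Office)⁺ = {MgrID, City, DName, DeptID, Office}, which contains all of one fragment — lossless.
Dependency preservation: DName, EmpID → MgrID is not contained in any single fragment, but the restricted closure of its left-hand side across the fragments still reaches the right-hand side; the remaining FDs each lie inside some fragment. All dependencies are preserved.

lossless and dependency-preserving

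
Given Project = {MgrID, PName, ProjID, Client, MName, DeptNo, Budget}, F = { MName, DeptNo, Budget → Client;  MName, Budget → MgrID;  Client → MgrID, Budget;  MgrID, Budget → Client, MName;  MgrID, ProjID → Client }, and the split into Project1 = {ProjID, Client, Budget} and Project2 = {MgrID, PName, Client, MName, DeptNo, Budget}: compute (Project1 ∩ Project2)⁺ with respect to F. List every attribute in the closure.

Project1 ∩ Project2 = {Client, Budget}.
Client → MgrID, Budget applies, adding MgrID
MgrID, Budget → Client, MName applies, adding MName
Closure: {MgrID, Client, MName, Budget}.

MgrID, Client, MName, Budget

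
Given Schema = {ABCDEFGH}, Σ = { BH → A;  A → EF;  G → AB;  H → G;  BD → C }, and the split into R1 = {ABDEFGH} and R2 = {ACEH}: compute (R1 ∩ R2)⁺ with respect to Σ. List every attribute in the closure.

ABEFGH

R1 ∩ R2 = {AEH}.
A → EF applies, adding F
H → G applies, adding G
G → AB applies, adding B
Closure: {ABEFGH}.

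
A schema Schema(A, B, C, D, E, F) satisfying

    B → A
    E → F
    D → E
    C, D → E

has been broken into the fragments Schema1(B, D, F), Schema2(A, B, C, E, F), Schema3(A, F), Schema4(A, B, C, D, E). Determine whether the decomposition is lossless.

Chase test. Columns are A, B, C, D, E, F; row i has aⱼ where attribute j ∈ Schemai, else bᵢⱼ.
Initial tableau (one row per fragment):
  row 1: b11 a2 b13 a4 b15 a6
  row 2: a1 a2 a3 b24 a5 a6
  row 3: a1 b32 b33 b34 b35 a6
  row 4: a1 a2 a3 a4 a5 b46
Rows 1 and 2 agree on B; apply B→A and equate their A entries.
Rows 2 and 4 agree on E; apply E→F and equate their F entries.
Rows 1 and 4 agree on D; apply D→E and equate their E entries.
Row 4 is now all distinguished symbols — the join is lossless.

Yes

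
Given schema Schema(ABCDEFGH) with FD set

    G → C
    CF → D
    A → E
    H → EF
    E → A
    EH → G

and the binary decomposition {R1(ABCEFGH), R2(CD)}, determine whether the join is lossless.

No

Common attributes: R1 ∩ R2 = {C}.
No dependency enlarges {C}, so (C)⁺ = {C}.
The closure contains neither all of R1 = {ABCEFGH} nor all of R2 = {CD}, so the common attributes are not a superkey of either fragment. The join is lossy.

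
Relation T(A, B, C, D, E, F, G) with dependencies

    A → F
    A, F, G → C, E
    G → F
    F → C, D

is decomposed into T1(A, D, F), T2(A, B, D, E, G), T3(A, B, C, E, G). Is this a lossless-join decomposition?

Chase test. Columns are A, B, C, D, E, F, G; row i has aⱼ where attribute j ∈ Ti, else bᵢⱼ.
Initial tableau (one row per fragment):
  row 1: a1 b12 b13 a4 b15 a6 b17
  row 2: a1 a2 b23 a4 a5 b26 a7
  row 3: a1 a2 a3 b34 a5 b36 a7
Rows 1 and 2 agree on A; apply A→F and equate their F entries.
Rows 1 and 3 agree on A; apply A→F and equate their F entries.
Rows 2 and 3 agree on A, F, G; apply A, F, G→C, E and equate their C, E entries.
Rows 1 and 2 agree on F; apply F→C, D and equate their C, D entries.
Rows 1 and 3 agree on F; apply F→C, D and equate their C, D entries.
Row 2 is now all distinguished symbols — the join is lossless.

Yes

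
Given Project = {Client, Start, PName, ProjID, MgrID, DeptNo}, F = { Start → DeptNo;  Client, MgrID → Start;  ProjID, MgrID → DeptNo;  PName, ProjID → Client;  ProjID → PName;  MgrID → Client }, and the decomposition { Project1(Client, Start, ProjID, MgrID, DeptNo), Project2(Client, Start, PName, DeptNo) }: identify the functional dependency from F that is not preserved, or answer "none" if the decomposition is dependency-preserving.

Check ProjID → PName: no single fragment contains all of {PName, ProjID}, and the restricted closure of {ProjID} across the fragments never reaches {PName}.
Start → DeptNo is preserved.
Client, MgrID → Start is preserved.
ProjID, MgrID → DeptNo is preserved.
PName, ProjID → Client is preserved.
MgrID → Client is preserved.

ProjID → PName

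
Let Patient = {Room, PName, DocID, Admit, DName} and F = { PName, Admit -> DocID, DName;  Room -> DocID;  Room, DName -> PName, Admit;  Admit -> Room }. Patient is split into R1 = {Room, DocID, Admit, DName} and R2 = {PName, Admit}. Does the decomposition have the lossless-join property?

No

Common attributes: R1 ∩ R2 = {Admit}.
Closure of {Admit}: Admit → Room applies, adding Room; Room → DocID applies, adding DocID. So (Admit)⁺ = {Room, DocID, Admit}.
The closure contains neither all of R1 = {Room, DocID, Admit, DName} nor all of R2 = {PName, Admit}, so the common attributes are not a superkey of either fragment. The join is lossy.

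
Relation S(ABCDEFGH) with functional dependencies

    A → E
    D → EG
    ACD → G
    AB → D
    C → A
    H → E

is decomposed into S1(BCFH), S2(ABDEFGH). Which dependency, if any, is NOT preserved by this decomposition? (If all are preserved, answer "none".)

Check C → A: no single fragment contains all of {AC}, and the restricted closure of {C} across the fragments never reaches {A}.
A → E is preserved.
D → EG is preserved.
ACD → G is preserved.
AB → D is preserved.
H → E is preserved.

C → A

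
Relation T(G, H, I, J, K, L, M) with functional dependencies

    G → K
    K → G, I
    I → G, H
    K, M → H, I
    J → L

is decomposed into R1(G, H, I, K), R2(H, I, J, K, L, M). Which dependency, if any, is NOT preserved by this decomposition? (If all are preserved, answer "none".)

G → K lies within R1.
K → G, I lies within R1.
I → G, H lies within R1.
K, M → H, I lies within R2.
J → L lies within R2.
Every dependency is enforceable on the fragments, so the decomposition is dependency-preserving.

none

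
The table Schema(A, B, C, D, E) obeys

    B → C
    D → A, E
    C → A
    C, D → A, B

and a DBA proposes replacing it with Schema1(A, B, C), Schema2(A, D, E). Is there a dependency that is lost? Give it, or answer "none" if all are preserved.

C, D → A, B

Check C, D → A, B: no single fragment contains all of {A, B, C, D}, and the restricted closure of {C, D} across the fragments never reaches {A, B}.
B → C is preserved.
D → A, E is preserved.
C → A is preserved.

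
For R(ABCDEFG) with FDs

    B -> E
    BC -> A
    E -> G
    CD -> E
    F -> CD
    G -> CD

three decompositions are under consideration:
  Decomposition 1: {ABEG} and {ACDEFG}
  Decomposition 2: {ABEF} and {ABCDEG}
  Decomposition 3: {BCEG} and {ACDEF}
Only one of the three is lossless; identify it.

Decomposition 1: common = {AEG}, closure = {ACDEG} → lossy.
Decomposition 2: common = {ABE}, closure = {ABCDEG} → lossless.
Decomposition 3: common = {CE}, closure = {CDEG} → lossy.

Decomposition 2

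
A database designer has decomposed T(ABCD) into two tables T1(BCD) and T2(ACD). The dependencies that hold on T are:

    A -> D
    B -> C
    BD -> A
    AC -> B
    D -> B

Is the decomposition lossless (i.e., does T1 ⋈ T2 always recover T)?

Common attributes: T1 ∩ T2 = {CD}.
Closure of {CD}: D → B applies, adding B; BD → A applies, adding A. So (CD)⁺ = {ABCD}.
This closure contains every attribute of T1, so T1 ∩ T2 → T1. The join is lossless.

Yes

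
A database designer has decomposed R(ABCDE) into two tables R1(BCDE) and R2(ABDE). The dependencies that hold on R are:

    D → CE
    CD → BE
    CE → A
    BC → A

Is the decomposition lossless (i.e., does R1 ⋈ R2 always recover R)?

Yes

Common attributes: R1 ∩ R2 = {BDE}.
Closure of {BDE}: D → CE applies, adding C; CE → A applies, adding A. So (BDE)⁺ = {ABCDE}.
This closure contains every attribute of R1, so R1 ∩ R2 → R1. The join is lossless.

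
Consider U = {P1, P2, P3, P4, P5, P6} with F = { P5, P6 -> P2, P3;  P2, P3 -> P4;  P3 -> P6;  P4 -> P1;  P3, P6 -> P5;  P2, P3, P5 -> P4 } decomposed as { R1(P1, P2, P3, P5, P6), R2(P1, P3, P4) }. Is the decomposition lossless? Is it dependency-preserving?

lossless and dependency-preserving

Lossless test: (P1, P3)⁺ = {P1, P2, P3, P4, P5, P6}, which contains all of one fragment — lossless.
Dependency preservation: P2, P3 → P4; P2, P3, P5 → P4 are not contained in any single fragment, but the restricted closure of each left-hand side across the fragments still reaches the right-hand side; the remaining FDs each lie inside some fragment. All dependencies are preserved.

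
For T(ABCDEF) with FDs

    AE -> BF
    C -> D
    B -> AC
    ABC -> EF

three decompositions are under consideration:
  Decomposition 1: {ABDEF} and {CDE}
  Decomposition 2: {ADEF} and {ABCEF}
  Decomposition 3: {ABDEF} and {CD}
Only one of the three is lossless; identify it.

Decomposition 1: common = {DE}, closure = {DE} → lossy.
Decomposition 2: common = {AEF}, closure = {ABCDEF} → lossless.
Decomposition 3: common = {D}, closure = {D} → lossy.

Decomposition 2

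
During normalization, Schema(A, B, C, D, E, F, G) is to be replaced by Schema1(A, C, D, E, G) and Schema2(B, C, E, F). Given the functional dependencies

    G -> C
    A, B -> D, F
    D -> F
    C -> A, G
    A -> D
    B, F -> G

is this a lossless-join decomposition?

Yes

Common attributes: Schema1 ∩ Schema2 = {C, E}.
Closure of {C, E}: C → A, G applies, adding A, G; A → D applies, adding D; D → F applies, adding F. So (C, E)⁺ = {A, C, D, E, F, G}.
This closure contains every attribute of Schema1, so Schema1 ∩ Schema2 → Schema1. The join is lossless.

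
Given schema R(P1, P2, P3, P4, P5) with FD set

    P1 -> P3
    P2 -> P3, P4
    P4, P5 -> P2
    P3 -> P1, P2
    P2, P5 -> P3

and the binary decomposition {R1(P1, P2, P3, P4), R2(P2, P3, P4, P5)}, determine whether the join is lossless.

Common attributes: R1 ∩ R2 = {P2, P3, P4}.
Closure of {P2, P3, P4}: P3 → P1, P2 applies, adding P1. So (P2, P3, P4)⁺ = {P1, P2, P3, P4}.
This closure contains every attribute of R1, so R1 ∩ R2 → R1. The join is lossless.

Yes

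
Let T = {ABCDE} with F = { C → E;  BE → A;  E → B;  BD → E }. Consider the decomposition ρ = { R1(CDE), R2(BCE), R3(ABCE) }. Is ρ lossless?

Yes

Chase test. Columns are ABCDE; row i has aⱼ where attribute j ∈ Ri, else bᵢⱼ.
Initial tableau (one row per fragment):
  row 1: b11 b12 a3 a4 a5
  row 2: b21 a2 a3 b24 a5
  row 3: a1 a2 a3 b34 a5
Rows 2 and 3 agree on BE; apply BE→A and equate their A entries.
Rows 1 and 2 agree on E; apply E→B and equate their B entries.
Rows 1 and 2 agree on BE; apply BE→A and equate their A entries.
Row 1 is now all distinguished symbols — the join is lossless.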